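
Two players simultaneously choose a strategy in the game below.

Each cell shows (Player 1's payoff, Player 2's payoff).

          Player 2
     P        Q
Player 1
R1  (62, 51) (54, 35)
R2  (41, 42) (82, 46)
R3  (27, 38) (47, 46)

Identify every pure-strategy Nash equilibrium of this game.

Pure-strategy Nash equilibria: (R1, P) and (R2, Q)

(R1, P): Player 1 gets 62, best alternative 41; Player 2 gets 51, best alternative 35. No profitable deviation — NE.
(R1, Q): Player 1 can switch to R2 (54 → 82). Not NE.
(R2, P): Player 1 can switch to R1 (41 → 62). Not NE.
(R2, Q): Player 1 gets 82, best alternative 54; Player 2 gets 46, best alternative 42. No profitable deviation — NE.
(R3, P): Player 1 can switch to R1 (27 → 62). Not NE.
(R3, Q): Player 1 can switch to R1 (47 → 54). Not NE.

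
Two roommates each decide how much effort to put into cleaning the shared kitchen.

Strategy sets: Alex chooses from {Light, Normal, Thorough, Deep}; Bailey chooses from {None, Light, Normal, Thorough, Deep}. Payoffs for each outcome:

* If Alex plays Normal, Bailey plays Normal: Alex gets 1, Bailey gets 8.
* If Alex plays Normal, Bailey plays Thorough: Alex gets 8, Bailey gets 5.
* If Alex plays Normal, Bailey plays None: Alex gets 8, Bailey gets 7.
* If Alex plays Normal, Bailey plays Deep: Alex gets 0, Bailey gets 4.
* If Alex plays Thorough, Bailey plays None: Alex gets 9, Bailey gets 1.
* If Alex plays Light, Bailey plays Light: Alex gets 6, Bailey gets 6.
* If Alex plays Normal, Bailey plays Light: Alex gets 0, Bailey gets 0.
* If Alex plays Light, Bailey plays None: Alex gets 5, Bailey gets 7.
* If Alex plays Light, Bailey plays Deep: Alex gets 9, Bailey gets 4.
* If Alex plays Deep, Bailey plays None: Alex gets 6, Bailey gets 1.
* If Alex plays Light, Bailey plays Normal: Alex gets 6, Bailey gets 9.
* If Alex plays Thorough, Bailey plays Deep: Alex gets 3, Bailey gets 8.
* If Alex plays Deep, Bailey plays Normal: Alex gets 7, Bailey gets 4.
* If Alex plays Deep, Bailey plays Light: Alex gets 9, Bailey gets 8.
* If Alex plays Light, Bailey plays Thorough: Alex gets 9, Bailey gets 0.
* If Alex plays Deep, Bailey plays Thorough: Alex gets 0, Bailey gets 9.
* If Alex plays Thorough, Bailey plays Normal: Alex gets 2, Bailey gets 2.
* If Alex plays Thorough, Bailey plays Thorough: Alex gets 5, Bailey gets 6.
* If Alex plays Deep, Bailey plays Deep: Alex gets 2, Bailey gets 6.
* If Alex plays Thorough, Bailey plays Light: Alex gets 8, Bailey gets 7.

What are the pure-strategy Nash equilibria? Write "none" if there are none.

This game has no pure Nash equilibrium.

Alex against None: payoffs 5, 8, 9, 6 → best response Thorough.
Alex against Light: payoffs 6, 0, 8, 9 → best response Deep.
Alex against Normal: payoffs 6, 1, 2, 7 → best response Deep.
Alex against Thorough: payoffs 9, 8, 5, 0 → best response Light.
Alex against Deep: payoffs 9, 0, 3, 2 → best response Light.
Bailey against Light: payoffs 7, 6, 9, 0, 4 → best response Normal.
Bailey against Normal: payoffs 7, 0, 8, 5, 4 → best response Normal.
Bailey against Thorough: payoffs 1, 7, 2, 6, 8 → best response Deep.
Bailey against Deep: payoffs 1, 8, 4, 9, 6 → best response Thorough.
No profile is a mutual best response for all players.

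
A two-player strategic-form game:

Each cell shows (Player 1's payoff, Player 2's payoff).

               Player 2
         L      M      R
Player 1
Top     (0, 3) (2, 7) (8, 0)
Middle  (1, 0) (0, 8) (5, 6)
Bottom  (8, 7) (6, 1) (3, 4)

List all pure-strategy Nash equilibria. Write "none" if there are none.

For each strategy profile, look for a profitable unilateral deviation.
(Top, L): Player 1 can switch to Middle (0 → 1). Not NE.
(Top, M): Player 1 can switch to Bottom (2 → 6). Not NE.
(Top, R): Player 2 can switch to L (0 → 3). Not NE.
(Middle, L): Player 1 can switch to Bottom (1 → 8). Not NE.
(Middle, M): Player 1 can switch to Top (0 → 2). Not NE.
(Middle, R): Player 1 can switch to Top (5 → 8). Not NE.
(Bottom, L): Player 1 gets 8, best alternative 1; Player 2 gets 7, best alternative 4. No profitable deviation — NE.
(Bottom, M): Player 2 can switch to L (1 → 7). Not NE.
(Bottom, R): Player 1 can switch to Top (3 → 8). Not NE.

(Bottom, L)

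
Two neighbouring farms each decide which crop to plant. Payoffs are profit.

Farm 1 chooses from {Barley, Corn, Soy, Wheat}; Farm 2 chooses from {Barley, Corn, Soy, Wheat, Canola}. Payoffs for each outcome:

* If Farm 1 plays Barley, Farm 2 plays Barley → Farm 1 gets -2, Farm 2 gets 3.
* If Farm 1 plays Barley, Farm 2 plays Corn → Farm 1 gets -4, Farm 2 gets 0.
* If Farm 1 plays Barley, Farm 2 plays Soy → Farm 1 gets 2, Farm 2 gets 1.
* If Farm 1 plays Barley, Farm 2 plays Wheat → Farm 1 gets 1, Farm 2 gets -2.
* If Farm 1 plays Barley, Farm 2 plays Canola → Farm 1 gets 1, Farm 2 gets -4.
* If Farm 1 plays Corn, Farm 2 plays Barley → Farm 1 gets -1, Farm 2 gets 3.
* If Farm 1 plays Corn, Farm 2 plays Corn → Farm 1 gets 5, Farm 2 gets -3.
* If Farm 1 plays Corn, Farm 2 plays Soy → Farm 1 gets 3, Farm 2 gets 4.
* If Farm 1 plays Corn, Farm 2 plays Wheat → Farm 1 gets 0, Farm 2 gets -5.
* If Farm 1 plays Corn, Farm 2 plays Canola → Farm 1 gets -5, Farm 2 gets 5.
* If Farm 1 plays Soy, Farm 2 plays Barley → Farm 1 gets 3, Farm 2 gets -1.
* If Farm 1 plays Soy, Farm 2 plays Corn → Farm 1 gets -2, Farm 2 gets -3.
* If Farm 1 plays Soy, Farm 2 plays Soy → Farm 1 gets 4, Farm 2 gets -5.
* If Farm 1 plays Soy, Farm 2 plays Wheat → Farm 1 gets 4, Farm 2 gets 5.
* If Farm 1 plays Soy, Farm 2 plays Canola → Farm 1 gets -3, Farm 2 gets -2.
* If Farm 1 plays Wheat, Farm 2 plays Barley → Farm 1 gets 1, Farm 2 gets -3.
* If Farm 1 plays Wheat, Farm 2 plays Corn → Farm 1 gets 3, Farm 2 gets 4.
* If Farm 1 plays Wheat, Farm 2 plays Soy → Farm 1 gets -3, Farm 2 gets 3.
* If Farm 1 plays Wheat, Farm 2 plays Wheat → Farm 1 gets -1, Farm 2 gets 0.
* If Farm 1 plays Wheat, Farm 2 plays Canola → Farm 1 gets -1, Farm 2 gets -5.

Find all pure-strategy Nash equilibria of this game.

The unique pure-strategy Nash equilibrium is (Soy, Wheat).

(Barley, Barley): Farm 1 can switch to Corn (-2 → -1). Not NE.
(Barley, Corn): Farm 1 can switch to Corn (-4 → 5). Not NE.
(Barley, Soy): Farm 1 can switch to Corn (2 → 3). Not NE.
(Barley, Wheat): Farm 1 can switch to Soy (1 → 4). Not NE.
(Barley, Canola): Farm 2 can switch to Barley (-4 → 3). Not NE.
(Corn, Barley): Farm 1 can switch to Soy (-1 → 3). Not NE.
(Corn, Corn): Farm 2 can switch to Barley (-3 → 3). Not NE.
(Corn, Soy): Farm 1 can switch to Soy (3 → 4). Not NE.
(Corn, Wheat): Farm 1 can switch to Barley (0 → 1). Not NE.
(Corn, Canola): Farm 1 can switch to Barley (-5 → 1). Not NE.
(Soy, Barley): Farm 2 can switch to Wheat (-1 → 5). Not NE.
(Soy, Corn): Farm 1 can switch to Corn (-2 → 5). Not NE.
(Soy, Wheat): Farm 1 gets 4, best alternative 1; Farm 2 gets 5, best alternative -1. No profitable deviation — NE.
(The remaining 7 profiles each have a profitable deviation by the same check.)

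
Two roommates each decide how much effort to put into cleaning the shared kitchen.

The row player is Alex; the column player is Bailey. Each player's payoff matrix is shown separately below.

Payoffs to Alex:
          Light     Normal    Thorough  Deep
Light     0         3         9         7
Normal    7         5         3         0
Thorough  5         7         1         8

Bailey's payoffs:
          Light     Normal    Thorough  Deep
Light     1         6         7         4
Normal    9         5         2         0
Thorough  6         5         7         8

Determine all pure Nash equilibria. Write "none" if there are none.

The pure Nash equilibria are (Light, Thorough), (Normal, Light), (Thorough, Deep).

(Light, Light): Alex can switch to Normal (0 → 7). Not NE.
(Light, Normal): Alex can switch to Normal (3 → 5). Not NE.
(Light, Thorough): Alex gets 9, best alternative 3; Bailey gets 7, best alternative 6. No profitable deviation — NE.
(Light, Deep): Alex can switch to Thorough (7 → 8). Not NE.
(Normal, Light): Alex gets 7, best alternative 5; Bailey gets 9, best alternative 5. No profitable deviation — NE.
(Normal, Normal): Alex can switch to Thorough (5 → 7). Not NE.
(Normal, Thorough): Alex can switch to Light (3 → 9). Not NE.
(Normal, Deep): Alex can switch to Light (0 → 7). Not NE.
(Thorough, Deep): Alex gets 8, best alternative 7; Bailey gets 8, best alternative 7. No profitable deviation — NE.
(The remaining 3 profiles each have a profitable deviation by the same check.)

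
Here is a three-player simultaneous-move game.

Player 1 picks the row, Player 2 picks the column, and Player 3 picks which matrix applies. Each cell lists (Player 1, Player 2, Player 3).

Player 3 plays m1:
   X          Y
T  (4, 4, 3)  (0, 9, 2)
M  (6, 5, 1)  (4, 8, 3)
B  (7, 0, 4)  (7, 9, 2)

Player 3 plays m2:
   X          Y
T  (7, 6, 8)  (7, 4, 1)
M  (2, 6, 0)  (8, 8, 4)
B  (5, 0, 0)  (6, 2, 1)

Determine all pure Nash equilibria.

(T, X, m2) and (M, Y, m2) and (B, Y, m1)

Player 1 against (X, m1): payoffs 4, 6, 7 → best response B.
Player 1 against (X, m2): payoffs 7, 2, 5 → best response T.
Player 1 against (Y, m1): payoffs 0, 4, 7 → best response B.
Player 1 against (Y, m2): payoffs 7, 8, 6 → best response M.
Player 2 against (T, m1): payoffs 4, 9 → best response Y.
Player 2 against (T, m2): payoffs 6, 4 → best response X.
Player 2 against (M, m1): payoffs 5, 8 → best response Y.
Player 2 against (M, m2): payoffs 6, 8 → best response Y.
Player 2 against (B, m1): payoffs 0, 9 → best response Y.
Player 2 against (B, m2): payoffs 0, 2 → best response Y.
Player 3 against (T, X): payoffs 3, 8 → best response m2.
Player 3 against (T, Y): payoffs 2, 1 → best response m1.
Player 3 against (M, X): payoffs 1, 0 → best response m1.
Player 3 against (M, Y): payoffs 3, 4 → best response m2.
Player 3 against (B, X): payoffs 4, 0 → best response m1.
Player 3 against (B, Y): payoffs 2, 1 → best response m1.
Mutual best responses: (T, X, m2); (M, Y, m2); (B, Y, m1).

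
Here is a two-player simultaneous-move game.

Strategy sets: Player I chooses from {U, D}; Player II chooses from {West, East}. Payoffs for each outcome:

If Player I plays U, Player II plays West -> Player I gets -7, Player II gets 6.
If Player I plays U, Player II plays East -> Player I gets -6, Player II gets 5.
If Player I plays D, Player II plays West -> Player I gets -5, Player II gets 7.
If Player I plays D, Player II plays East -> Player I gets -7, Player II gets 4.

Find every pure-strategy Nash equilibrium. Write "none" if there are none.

For each player, find the best response to each opponent profile; mutual best responses are the pure NE.
Player I against West: payoffs -7, -5 → best response D.
Player I against East: payoffs -6, -7 → best response U.
Player II against U: payoffs 6, 5 → best response West.
Player II against D: payoffs 7, 4 → best response West.
Mutual best responses: (D, West).

The unique pure-strategy Nash equilibrium is (D, West).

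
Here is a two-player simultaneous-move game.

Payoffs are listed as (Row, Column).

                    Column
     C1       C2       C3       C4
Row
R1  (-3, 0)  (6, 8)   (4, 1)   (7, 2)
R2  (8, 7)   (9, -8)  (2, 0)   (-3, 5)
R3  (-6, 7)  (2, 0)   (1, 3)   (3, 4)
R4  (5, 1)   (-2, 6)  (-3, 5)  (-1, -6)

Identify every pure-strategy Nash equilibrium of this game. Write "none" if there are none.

Pure NE: (R2, C1)

(R1, C1): Row can switch to R2 (-3 → 8). Not NE.
(R1, C2): Row can switch to R2 (6 → 9). Not NE.
(R1, C3): Column can switch to C2 (1 → 8). Not NE.
(R1, C4): Column can switch to C2 (2 → 8). Not NE.
(R2, C1): Row gets 8, best alternative 5; Column gets 7, best alternative 5. No profitable deviation — NE.
(R2, C2): Column can switch to C1 (-8 → 7). Not NE.
(R2, C3): Row can switch to R1 (2 → 4). Not NE.
(R2, C4): Row can switch to R1 (-3 → 7). Not NE.
(R3, C1): Row can switch to R1 (-6 → -3). Not NE.
(R3, C2): Row can switch to R1 (2 → 6). Not NE.
(R3, C3): Row can switch to R1 (1 → 4). Not NE.
(R3, C4): Row can switch to R1 (3 → 7). Not NE.
(R4, C1): Row can switch to R2 (5 → 8). Not NE.
(The remaining 3 profiles each have a profitable deviation by the same check.)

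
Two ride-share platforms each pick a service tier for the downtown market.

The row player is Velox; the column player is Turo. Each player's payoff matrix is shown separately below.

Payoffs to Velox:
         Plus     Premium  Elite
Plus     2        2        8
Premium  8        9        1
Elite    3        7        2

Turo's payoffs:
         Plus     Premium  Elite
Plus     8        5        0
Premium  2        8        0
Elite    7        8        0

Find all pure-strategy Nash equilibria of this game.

The unique pure-strategy Nash equilibrium is (Premium, Premium).

For each strategy profile, look for a profitable unilateral deviation.
(Plus, Plus): Velox can switch to Premium (2 → 8). Not NE.
(Plus, Premium): Velox can switch to Premium (2 → 9). Not NE.
(Plus, Elite): Turo can switch to Plus (0 → 8). Not NE.
(Premium, Plus): Turo can switch to Premium (2 → 8). Not NE.
(Premium, Premium): Velox gets 9, best alternative 7; Turo gets 8, best alternative 2. No profitable deviation — NE.
(Premium, Elite): Velox can switch to Plus (1 → 8). Not NE.
(Elite, Plus): Velox can switch to Premium (3 → 8). Not NE.
(Elite, Premium): Velox can switch to Premium (7 → 9). Not NE.
(Elite, Elite): Velox can switch to Plus (2 → 8). Not NE.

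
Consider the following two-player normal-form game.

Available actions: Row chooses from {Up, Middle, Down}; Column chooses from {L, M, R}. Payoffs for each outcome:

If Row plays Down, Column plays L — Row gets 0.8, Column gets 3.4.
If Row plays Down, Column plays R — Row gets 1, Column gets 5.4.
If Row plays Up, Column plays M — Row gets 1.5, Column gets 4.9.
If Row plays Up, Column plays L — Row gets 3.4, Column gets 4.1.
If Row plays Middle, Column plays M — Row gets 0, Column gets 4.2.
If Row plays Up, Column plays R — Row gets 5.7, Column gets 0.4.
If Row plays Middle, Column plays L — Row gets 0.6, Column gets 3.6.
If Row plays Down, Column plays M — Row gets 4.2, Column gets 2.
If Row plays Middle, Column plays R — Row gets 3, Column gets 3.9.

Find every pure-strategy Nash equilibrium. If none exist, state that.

none

Mark each player's best response to every combination of opponents' strategies; a profile where every player is best-responding is a pure Nash equilibrium.
Row against L: payoffs 3.4, 0.6, 0.8 → best response Up.
Row against M: payoffs 1.5, 0, 4.2 → best response Down.
Row against R: payoffs 5.7, 3, 1 → best response Up.
Column against Up: payoffs 4.1, 4.9, 0.4 → best response M.
Column against Middle: payoffs 3.6, 4.2, 3.9 → best response M.
Column against Down: payoffs 3.4, 2, 5.4 → best response R.
No profile is a mutual best response for all players.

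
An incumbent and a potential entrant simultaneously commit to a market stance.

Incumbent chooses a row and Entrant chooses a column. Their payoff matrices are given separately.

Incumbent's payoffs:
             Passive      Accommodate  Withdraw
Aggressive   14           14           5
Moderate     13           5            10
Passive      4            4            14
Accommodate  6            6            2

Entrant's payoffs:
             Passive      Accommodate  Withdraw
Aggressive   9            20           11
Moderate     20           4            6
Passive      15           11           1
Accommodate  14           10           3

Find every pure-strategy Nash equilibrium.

Incumbent against Passive: payoffs 14, 13, 4, 6 → best response Aggressive.
Incumbent against Accommodate: payoffs 14, 5, 4, 6 → best response Aggressive.
Incumbent against Withdraw: payoffs 5, 10, 14, 2 → best response Passive.
Entrant against Aggressive: payoffs 9, 20, 11 → best response Accommodate.
Entrant against Moderate: payoffs 20, 4, 6 → best response Passive.
Entrant against Passive: payoffs 15, 11, 1 → best response Passive.
Entrant against Accommodate: payoffs 14, 10, 3 → best response Passive.
Mutual best responses: (Aggressive, Accommodate).

Pure NE: (Aggressive, Accommodate)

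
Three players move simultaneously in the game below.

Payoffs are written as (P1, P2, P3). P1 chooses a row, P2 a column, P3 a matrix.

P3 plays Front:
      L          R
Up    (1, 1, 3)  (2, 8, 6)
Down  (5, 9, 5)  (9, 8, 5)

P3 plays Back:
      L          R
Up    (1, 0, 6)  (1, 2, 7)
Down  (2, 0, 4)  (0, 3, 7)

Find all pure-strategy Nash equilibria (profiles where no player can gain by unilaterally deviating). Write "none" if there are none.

(Up, L, Front): P1 can switch to Down (1 → 5). Not NE.
(Up, L, Back): P1 can switch to Down (1 → 2). Not NE.
(Up, R, Front): P1 can switch to Down (2 → 9). Not NE.
(Up, R, Back): P1 gets 1, best alternative 0; P2 gets 2, best alternative 0; P3 gets 7, best alternative 6. No profitable deviation — NE.
(Down, L, Front): P1 gets 5, best alternative 1; P2 gets 9, best alternative 8; P3 gets 5, best alternative 4. No profitable deviation — NE.
(Down, L, Back): P2 can switch to R (0 → 3). Not NE.
(Down, R, Front): P2 can switch to L (8 → 9). Not NE.
(Down, R, Back): P1 can switch to Up (0 → 1). Not NE.

The pure Nash equilibria are (Up, R, Back) and (Down, L, Front).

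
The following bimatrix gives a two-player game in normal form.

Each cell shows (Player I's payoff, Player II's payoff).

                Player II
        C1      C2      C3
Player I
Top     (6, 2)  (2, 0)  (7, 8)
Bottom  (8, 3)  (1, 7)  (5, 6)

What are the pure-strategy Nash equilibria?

(Top, C3)

Check each profile: it is a Nash equilibrium iff no player can strictly gain by switching unilaterally.
(Top, C1): Player I can switch to Bottom (6 → 8). Not NE.
(Top, C2): Player II can switch to C1 (0 → 2). Not NE.
(Top, C3): Player I gets 7, best alternative 5; Player II gets 8, best alternative 2. No profitable deviation — NE.
(Bottom, C1): Player II can switch to C2 (3 → 7). Not NE.
(Bottom, C2): Player I can switch to Top (1 → 2). Not NE.
(Bottom, C3): Player I can switch to Top (5 → 7). Not NE.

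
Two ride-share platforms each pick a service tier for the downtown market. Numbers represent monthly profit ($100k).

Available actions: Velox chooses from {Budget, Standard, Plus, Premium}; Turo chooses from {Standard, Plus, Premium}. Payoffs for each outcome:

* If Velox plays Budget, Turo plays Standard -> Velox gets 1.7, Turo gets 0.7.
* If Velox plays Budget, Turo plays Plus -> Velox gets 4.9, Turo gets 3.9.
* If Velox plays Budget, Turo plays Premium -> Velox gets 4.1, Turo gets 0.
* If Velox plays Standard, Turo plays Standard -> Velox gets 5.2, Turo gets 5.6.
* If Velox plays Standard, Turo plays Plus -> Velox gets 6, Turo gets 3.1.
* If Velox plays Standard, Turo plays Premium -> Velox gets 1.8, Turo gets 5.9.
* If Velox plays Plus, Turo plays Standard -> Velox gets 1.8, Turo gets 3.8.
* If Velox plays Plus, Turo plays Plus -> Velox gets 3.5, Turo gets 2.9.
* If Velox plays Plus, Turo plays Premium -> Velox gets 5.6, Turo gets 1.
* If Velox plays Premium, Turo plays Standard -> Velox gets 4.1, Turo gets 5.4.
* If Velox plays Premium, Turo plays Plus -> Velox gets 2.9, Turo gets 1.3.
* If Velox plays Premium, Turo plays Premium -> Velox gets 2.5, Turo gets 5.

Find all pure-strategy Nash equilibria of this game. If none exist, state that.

Check each profile: it is a Nash equilibrium iff no player can strictly gain by switching unilaterally.
(Budget, Standard): Velox can switch to Standard (1.7 → 5.2). Not NE.
(Budget, Plus): Velox can switch to Standard (4.9 → 6). Not NE.
(Budget, Premium): Velox can switch to Plus (4.1 → 5.6). Not NE.
(Standard, Standard): Turo can switch to Premium (5.6 → 5.9). Not NE.
(Standard, Plus): Turo can switch to Standard (3.1 → 5.6). Not NE.
(Standard, Premium): Velox can switch to Budget (1.8 → 4.1). Not NE.
(Plus, Standard): Velox can switch to Standard (1.8 → 5.2). Not NE.
(Plus, Plus): Velox can switch to Budget (3.5 → 4.9). Not NE.
(The remaining 4 profiles each have a profitable deviation by the same check.)

This game has no pure Nash equilibrium.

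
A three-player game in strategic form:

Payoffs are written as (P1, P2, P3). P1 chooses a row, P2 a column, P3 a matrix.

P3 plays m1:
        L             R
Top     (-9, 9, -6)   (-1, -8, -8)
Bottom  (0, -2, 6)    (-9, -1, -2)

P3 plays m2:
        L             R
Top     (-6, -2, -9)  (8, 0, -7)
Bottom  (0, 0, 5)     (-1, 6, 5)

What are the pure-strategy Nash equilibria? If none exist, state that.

Mark each player's best response to every combination of opponents' strategies; a profile where every player is best-responding is a pure Nash equilibrium.
P1 against (L, m1): payoffs -9, 0 → best response Bottom.
P1 against (L, m2): payoffs -6, 0 → best response Bottom.
P1 against (R, m1): payoffs -1, -9 → best response Top.
P1 against (R, m2): payoffs 8, -1 → best response Top.
P2 against (Top, m1): payoffs 9, -8 → best response L.
P2 against (Top, m2): payoffs -2, 0 → best response R.
P2 against (Bottom, m1): payoffs -2, -1 → best response R.
P2 against (Bottom, m2): payoffs 0, 6 → best response R.
P3 against (Top, L): payoffs -6, -9 → best response m1.
P3 against (Top, R): payoffs -8, -7 → best response m2.
P3 against (Bottom, L): payoffs 6, 5 → best response m1.
P3 against (Bottom, R): payoffs -2, 5 → best response m2.
Mutual best responses: (Top, R, m2).

The unique pure-strategy Nash equilibrium is (Top, R, m2).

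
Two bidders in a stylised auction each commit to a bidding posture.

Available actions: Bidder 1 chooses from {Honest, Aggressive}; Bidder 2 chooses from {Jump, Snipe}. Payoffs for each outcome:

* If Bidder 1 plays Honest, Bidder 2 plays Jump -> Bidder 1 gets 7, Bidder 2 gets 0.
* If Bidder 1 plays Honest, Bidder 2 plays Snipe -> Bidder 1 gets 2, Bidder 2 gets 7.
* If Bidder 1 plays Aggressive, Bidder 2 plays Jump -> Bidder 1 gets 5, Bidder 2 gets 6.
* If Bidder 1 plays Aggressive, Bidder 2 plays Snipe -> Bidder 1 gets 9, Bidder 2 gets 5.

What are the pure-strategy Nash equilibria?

none

Bidder 1 against Jump: payoffs 7, 5 → best response Honest.
Bidder 1 against Snipe: payoffs 2, 9 → best response Aggressive.
Bidder 2 against Honest: payoffs 0, 7 → best response Snipe.
Bidder 2 against Aggressive: payoffs 6, 5 → best response Jump.
No profile is a mutual best response for all players.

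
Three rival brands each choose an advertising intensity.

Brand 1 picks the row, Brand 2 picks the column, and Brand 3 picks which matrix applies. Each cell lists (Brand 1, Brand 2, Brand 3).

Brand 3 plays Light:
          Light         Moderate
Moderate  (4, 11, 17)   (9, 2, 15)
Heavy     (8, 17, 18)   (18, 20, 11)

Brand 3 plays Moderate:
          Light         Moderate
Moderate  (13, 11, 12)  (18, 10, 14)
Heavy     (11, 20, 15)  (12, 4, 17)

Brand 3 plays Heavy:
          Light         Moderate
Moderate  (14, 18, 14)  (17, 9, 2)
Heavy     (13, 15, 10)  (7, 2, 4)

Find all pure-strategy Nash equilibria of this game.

No pure-strategy Nash equilibrium.

(Moderate, Light, Light): Brand 1 can switch to Heavy (4 → 8). Not NE.
(Moderate, Light, Moderate): Brand 3 can switch to Light (12 → 17). Not NE.
(Moderate, Light, Heavy): Brand 3 can switch to Light (14 → 17). Not NE.
(Moderate, Moderate, Light): Brand 1 can switch to Heavy (9 → 18). Not NE.
(Moderate, Moderate, Moderate): Brand 2 can switch to Light (10 → 11). Not NE.
(Moderate, Moderate, Heavy): Brand 2 can switch to Light (9 → 18). Not NE.
(Heavy, Light, Light): Brand 2 can switch to Moderate (17 → 20). Not NE.
(Heavy, Light, Moderate): Brand 1 can switch to Moderate (11 → 13). Not NE.
(The remaining 4 profiles each have a profitable deviation by the same check.)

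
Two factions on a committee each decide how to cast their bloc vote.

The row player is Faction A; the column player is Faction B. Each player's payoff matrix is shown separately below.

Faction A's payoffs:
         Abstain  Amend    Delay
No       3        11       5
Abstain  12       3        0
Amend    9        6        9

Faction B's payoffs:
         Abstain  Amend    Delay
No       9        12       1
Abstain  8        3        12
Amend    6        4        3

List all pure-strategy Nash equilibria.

Pure NE: (No, Amend)

Faction A against Abstain: payoffs 3, 12, 9 → best response Abstain.
Faction A against Amend: payoffs 11, 3, 6 → best response No.
Faction A against Delay: payoffs 5, 0, 9 → best response Amend.
Faction B against No: payoffs 9, 12, 1 → best response Amend.
Faction B against Abstain: payoffs 8, 3, 12 → best response Delay.
Faction B against Amend: payoffs 6, 4, 3 → best response Abstain.
Mutual best responses: (No, Amend).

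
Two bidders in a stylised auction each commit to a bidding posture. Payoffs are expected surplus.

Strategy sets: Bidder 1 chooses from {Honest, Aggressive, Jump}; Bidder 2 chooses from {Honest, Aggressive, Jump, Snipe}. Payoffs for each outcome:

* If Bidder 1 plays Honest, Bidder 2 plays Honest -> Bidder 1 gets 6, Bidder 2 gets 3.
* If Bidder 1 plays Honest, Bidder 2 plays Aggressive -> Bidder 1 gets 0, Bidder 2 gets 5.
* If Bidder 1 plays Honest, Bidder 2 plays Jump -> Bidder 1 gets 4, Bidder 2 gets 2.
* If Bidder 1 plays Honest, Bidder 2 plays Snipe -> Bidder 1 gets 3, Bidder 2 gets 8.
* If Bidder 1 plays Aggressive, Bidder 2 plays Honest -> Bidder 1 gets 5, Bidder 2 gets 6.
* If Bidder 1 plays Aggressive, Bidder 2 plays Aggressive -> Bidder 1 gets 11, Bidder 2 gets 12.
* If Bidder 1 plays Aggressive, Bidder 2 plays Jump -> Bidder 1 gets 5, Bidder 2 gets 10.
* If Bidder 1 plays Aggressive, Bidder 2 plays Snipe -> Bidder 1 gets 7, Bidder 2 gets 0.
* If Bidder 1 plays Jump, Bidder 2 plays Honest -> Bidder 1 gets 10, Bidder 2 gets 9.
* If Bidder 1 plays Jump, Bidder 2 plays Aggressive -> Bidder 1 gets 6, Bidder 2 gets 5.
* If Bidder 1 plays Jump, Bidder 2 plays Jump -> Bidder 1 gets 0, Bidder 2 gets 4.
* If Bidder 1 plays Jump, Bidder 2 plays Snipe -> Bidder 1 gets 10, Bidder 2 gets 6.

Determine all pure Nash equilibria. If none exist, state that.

(Aggressive, Aggressive); (Jump, Honest)

(Honest, Honest): Bidder 1 can switch to Jump (6 → 10). Not NE.
(Honest, Aggressive): Bidder 1 can switch to Aggressive (0 → 11). Not NE.
(Honest, Jump): Bidder 1 can switch to Aggressive (4 → 5). Not NE.
(Honest, Snipe): Bidder 1 can switch to Aggressive (3 → 7). Not NE.
(Aggressive, Honest): Bidder 1 can switch to Honest (5 → 6). Not NE.
(Aggressive, Aggressive): Bidder 1 gets 11, best alternative 6; Bidder 2 gets 12, best alternative 10. No profitable deviation — NE.
(Aggressive, Jump): Bidder 2 can switch to Aggressive (10 → 12). Not NE.
(Aggressive, Snipe): Bidder 1 can switch to Jump (7 → 10). Not NE.
(Jump, Honest): Bidder 1 gets 10, best alternative 6; Bidder 2 gets 9, best alternative 6. No profitable deviation — NE.
(Jump, Aggressive): Bidder 1 can switch to Aggressive (6 → 11). Not NE.
(Jump, Jump): Bidder 1 can switch to Honest (0 → 4). Not NE.
(Jump, Snipe): Bidder 2 can switch to Honest (6 → 9). Not NE.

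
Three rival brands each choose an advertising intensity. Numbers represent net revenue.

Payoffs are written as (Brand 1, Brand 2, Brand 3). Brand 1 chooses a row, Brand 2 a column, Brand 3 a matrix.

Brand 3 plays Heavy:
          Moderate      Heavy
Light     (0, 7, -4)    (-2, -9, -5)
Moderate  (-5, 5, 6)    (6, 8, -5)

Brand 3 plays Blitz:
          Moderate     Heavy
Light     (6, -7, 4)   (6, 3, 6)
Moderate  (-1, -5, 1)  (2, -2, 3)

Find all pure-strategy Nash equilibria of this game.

(Light, Moderate, Heavy): Brand 3 can switch to Blitz (-4 → 4). Not NE.
(Light, Moderate, Blitz): Brand 2 can switch to Heavy (-7 → 3). Not NE.
(Light, Heavy, Heavy): Brand 1 can switch to Moderate (-2 → 6). Not NE.
(Light, Heavy, Blitz): Brand 1 gets 6, best alternative 2; Brand 2 gets 3, best alternative -7; Brand 3 gets 6, best alternative -5. No profitable deviation — NE.
(Moderate, Moderate, Heavy): Brand 1 can switch to Light (-5 → 0). Not NE.
(Moderate, Moderate, Blitz): Brand 1 can switch to Light (-1 → 6). Not NE.
(Moderate, Heavy, Heavy): Brand 3 can switch to Blitz (-5 → 3). Not NE.
(Moderate, Heavy, Blitz): Brand 1 can switch to Light (2 → 6). Not NE.

Pure NE: (Light, Heavy, Blitz)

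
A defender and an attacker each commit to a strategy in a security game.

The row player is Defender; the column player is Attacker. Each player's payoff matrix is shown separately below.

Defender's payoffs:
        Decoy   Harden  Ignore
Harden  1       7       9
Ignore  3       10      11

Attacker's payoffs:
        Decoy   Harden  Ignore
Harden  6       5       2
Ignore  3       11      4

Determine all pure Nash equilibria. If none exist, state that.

Pure NE: (Ignore, Harden)

For each player, find the best response to each opponent profile; mutual best responses are the pure NE.
Defender against Decoy: payoffs 1, 3 → best response Ignore.
Defender against Harden: payoffs 7, 10 → best response Ignore.
Defender against Ignore: payoffs 9, 11 → best response Ignore.
Attacker against Harden: payoffs 6, 5, 2 → best response Decoy.
Attacker against Ignore: payoffs 3, 11, 4 → best response Harden.
Mutual best responses: (Ignore, Harden).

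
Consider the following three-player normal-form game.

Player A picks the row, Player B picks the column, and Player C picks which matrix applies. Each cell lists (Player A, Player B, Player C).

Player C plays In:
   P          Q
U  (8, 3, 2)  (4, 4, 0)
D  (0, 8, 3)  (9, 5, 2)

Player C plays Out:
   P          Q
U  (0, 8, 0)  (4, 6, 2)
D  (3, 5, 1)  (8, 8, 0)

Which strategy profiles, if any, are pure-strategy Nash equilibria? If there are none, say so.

none

(U, P, In): Player B can switch to Q (3 → 4). Not NE.
(U, P, Out): Player A can switch to D (0 → 3). Not NE.
(U, Q, In): Player A can switch to D (4 → 9). Not NE.
(U, Q, Out): Player A can switch to D (4 → 8). Not NE.
(D, P, In): Player A can switch to U (0 → 8). Not NE.
(D, P, Out): Player B can switch to Q (5 → 8). Not NE.
(The remaining 2 profiles each have a profitable deviation by the same check.)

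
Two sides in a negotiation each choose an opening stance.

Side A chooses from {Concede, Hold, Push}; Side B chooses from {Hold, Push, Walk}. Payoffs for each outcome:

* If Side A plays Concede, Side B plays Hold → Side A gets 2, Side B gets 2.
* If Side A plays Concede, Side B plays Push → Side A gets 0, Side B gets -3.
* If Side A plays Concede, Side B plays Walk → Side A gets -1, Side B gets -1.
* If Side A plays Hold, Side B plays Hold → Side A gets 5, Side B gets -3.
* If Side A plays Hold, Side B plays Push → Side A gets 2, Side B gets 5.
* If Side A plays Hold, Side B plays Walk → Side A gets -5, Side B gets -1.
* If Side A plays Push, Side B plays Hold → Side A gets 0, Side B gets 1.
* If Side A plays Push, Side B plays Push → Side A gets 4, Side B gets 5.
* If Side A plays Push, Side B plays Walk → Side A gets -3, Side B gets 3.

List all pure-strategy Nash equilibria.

(Push, Push)

(Concede, Hold): Side A can switch to Hold (2 → 5). Not NE.
(Concede, Push): Side A can switch to Hold (0 → 2). Not NE.
(Concede, Walk): Side B can switch to Hold (-1 → 2). Not NE.
(Hold, Hold): Side B can switch to Push (-3 → 5). Not NE.
(Hold, Push): Side A can switch to Push (2 → 4). Not NE.
(Hold, Walk): Side A can switch to Concede (-5 → -1). Not NE.
(Push, Hold): Side A can switch to Concede (0 → 2). Not NE.
(Push, Push): Side A gets 4, best alternative 2; Side B gets 5, best alternative 3. No profitable deviation — NE.
(Push, Walk): Side A can switch to Concede (-3 → -1). Not NE.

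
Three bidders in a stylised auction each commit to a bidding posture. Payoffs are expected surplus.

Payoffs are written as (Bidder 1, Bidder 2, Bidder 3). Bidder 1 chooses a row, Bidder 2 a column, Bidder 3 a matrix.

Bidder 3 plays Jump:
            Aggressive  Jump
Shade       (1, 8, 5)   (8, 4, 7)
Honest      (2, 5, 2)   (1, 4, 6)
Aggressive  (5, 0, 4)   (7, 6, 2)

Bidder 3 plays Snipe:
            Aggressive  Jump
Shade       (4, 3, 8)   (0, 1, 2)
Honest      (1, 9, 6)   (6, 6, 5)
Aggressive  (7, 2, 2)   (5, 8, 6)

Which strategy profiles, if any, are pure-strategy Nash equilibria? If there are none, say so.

This game has no pure Nash equilibrium.

Bidder 1 against (Aggressive, Jump): payoffs 1, 2, 5 → best response Aggressive.
Bidder 1 against (Aggressive, Snipe): payoffs 4, 1, 7 → best response Aggressive.
Bidder 1 against (Jump, Jump): payoffs 8, 1, 7 → best response Shade.
Bidder 1 against (Jump, Snipe): payoffs 0, 6, 5 → best response Honest.
Bidder 2 against (Shade, Jump): payoffs 8, 4 → best response Aggressive.
Bidder 2 against (Shade, Snipe): payoffs 3, 1 → best response Aggressive.
Bidder 2 against (Honest, Jump): payoffs 5, 4 → best response Aggressive.
Bidder 2 against (Honest, Snipe): payoffs 9, 6 → best response Aggressive.
Bidder 2 against (Aggressive, Jump): payoffs 0, 6 → best response Jump.
Bidder 2 against (Aggressive, Snipe): payoffs 2, 8 → best response Jump.
Bidder 3 against (Shade, Aggressive): payoffs 5, 8 → best response Snipe.
Bidder 3 against (Shade, Jump): payoffs 7, 2 → best response Jump.
Bidder 3 against (Honest, Aggressive): payoffs 2, 6 → best response Snipe.
Bidder 3 against (Honest, Jump): payoffs 6, 5 → best response Jump.
Bidder 3 against (Aggressive, Aggressive): payoffs 4, 2 → best response Jump.
Bidder 3 against (Aggressive, Jump): payoffs 2, 6 → best response Snipe.
No profile is a mutual best response for all players.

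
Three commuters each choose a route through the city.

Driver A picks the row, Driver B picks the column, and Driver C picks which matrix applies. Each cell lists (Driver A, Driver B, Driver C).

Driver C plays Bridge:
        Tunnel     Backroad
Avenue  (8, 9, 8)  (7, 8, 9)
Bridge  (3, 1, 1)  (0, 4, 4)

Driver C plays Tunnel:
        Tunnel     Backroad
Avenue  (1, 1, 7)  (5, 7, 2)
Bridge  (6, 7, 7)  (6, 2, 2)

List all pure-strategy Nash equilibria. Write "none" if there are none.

The pure Nash equilibria are (Avenue, Tunnel, Bridge), (Bridge, Tunnel, Tunnel).

(Avenue, Tunnel, Bridge): Driver A gets 8, best alternative 3; Driver B gets 9, best alternative 8; Driver C gets 8, best alternative 7. No profitable deviation — NE.
(Avenue, Tunnel, Tunnel): Driver A can switch to Bridge (1 → 6). Not NE.
(Avenue, Backroad, Bridge): Driver B can switch to Tunnel (8 → 9). Not NE.
(Avenue, Backroad, Tunnel): Driver A can switch to Bridge (5 → 6). Not NE.
(Bridge, Tunnel, Bridge): Driver A can switch to Avenue (3 → 8). Not NE.
(Bridge, Tunnel, Tunnel): Driver A gets 6, best alternative 1; Driver B gets 7, best alternative 2; Driver C gets 7, best alternative 1. No profitable deviation — NE.
(Bridge, Backroad, Bridge): Driver A can switch to Avenue (0 → 7). Not NE.
(Bridge, Backroad, Tunnel): Driver B can switch to Tunnel (2 → 7). Not NE.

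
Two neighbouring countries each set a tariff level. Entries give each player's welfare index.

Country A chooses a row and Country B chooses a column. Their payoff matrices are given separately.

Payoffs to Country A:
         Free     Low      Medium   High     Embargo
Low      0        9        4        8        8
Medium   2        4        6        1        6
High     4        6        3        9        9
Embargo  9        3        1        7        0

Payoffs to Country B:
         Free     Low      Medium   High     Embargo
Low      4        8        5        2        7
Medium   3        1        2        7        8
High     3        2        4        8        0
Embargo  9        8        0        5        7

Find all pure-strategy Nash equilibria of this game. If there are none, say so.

The pure Nash equilibria are (Low, Low); (High, High); (Embargo, Free).

Mark each player's best response to every combination of opponents' strategies; a profile where every player is best-responding is a pure Nash equilibrium.
Country A against Free: payoffs 0, 2, 4, 9 → best response Embargo.
Country A against Low: payoffs 9, 4, 6, 3 → best response Low.
Country A against Medium: payoffs 4, 6, 3, 1 → best response Medium.
Country A against High: payoffs 8, 1, 9, 7 → best response High.
Country A against Embargo: payoffs 8, 6, 9, 0 → best response High.
Country B against Low: payoffs 4, 8, 5, 2, 7 → best response Low.
Country B against Medium: payoffs 3, 1, 2, 7, 8 → best response Embargo.
Country B against High: payoffs 3, 2, 4, 8, 0 → best response High.
Country B against Embargo: payoffs 9, 8, 0, 5, 7 → best response Free.
Mutual best responses: (Low, Low); (High, High); (Embargo, Free).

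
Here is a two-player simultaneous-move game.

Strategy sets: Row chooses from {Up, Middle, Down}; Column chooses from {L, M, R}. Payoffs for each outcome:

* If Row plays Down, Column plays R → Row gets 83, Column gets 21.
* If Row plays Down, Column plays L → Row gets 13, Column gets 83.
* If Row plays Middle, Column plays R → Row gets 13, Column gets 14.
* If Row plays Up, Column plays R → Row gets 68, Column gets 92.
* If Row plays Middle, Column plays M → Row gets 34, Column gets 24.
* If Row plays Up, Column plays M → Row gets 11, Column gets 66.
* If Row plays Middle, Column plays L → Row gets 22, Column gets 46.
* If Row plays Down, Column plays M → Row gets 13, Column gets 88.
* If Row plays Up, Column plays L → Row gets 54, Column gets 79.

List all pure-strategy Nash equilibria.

(Up, L): Column can switch to R (79 → 92). Not NE.
(Up, M): Row can switch to Middle (11 → 34). Not NE.
(Up, R): Row can switch to Down (68 → 83). Not NE.
(Middle, L): Row can switch to Up (22 → 54). Not NE.
(Middle, M): Column can switch to L (24 → 46). Not NE.
(Middle, R): Row can switch to Up (13 → 68). Not NE.
(Down, L): Row can switch to Up (13 → 54). Not NE.
(Down, M): Row can switch to Middle (13 → 34). Not NE.
(Down, R): Column can switch to L (21 → 83). Not NE.

No pure-strategy Nash equilibrium.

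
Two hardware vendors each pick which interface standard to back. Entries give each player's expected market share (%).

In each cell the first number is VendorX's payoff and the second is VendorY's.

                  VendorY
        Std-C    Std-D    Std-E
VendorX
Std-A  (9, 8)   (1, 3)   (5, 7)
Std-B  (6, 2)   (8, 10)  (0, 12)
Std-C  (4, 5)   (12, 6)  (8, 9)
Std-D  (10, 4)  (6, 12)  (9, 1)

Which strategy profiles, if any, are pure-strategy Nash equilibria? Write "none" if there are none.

This game has no pure Nash equilibrium.

VendorX against Std-C: payoffs 9, 6, 4, 10 → best response Std-D.
VendorX against Std-D: payoffs 1, 8, 12, 6 → best response Std-C.
VendorX against Std-E: payoffs 5, 0, 8, 9 → best response Std-D.
VendorY against Std-A: payoffs 8, 3, 7 → best response Std-C.
VendorY against Std-B: payoffs 2, 10, 12 → best response Std-E.
VendorY against Std-C: payoffs 5, 6, 9 → best response Std-E.
VendorY against Std-D: payoffs 4, 12, 1 → best response Std-D.
No profile is a mutual best response for all players.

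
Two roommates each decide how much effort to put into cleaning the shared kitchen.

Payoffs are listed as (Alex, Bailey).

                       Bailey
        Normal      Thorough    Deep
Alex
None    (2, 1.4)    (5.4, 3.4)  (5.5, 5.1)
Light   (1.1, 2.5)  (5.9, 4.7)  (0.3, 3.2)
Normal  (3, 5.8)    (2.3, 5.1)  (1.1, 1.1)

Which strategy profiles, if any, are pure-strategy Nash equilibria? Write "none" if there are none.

For each strategy profile, look for a profitable unilateral deviation.
(None, Normal): Alex can switch to Normal (2 → 3). Not NE.
(None, Thorough): Alex can switch to Light (5.4 → 5.9). Not NE.
(None, Deep): Alex gets 5.5, best alternative 1.1; Bailey gets 5.1, best alternative 3.4. No profitable deviation — NE.
(Light, Normal): Alex can switch to None (1.1 → 2). Not NE.
(Light, Thorough): Alex gets 5.9, best alternative 5.4; Bailey gets 4.7, best alternative 3.2. No profitable deviation — NE.
(Light, Deep): Alex can switch to None (0.3 → 5.5). Not NE.
(Normal, Normal): Alex gets 3, best alternative 2; Bailey gets 5.8, best alternative 5.1. No profitable deviation — NE.
(Normal, Thorough): Alex can switch to None (2.3 → 5.4). Not NE.
(Normal, Deep): Alex can switch to None (1.1 → 5.5). Not NE.

The pure Nash equilibria are (None, Deep), (Light, Thorough), (Normal, Normal).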